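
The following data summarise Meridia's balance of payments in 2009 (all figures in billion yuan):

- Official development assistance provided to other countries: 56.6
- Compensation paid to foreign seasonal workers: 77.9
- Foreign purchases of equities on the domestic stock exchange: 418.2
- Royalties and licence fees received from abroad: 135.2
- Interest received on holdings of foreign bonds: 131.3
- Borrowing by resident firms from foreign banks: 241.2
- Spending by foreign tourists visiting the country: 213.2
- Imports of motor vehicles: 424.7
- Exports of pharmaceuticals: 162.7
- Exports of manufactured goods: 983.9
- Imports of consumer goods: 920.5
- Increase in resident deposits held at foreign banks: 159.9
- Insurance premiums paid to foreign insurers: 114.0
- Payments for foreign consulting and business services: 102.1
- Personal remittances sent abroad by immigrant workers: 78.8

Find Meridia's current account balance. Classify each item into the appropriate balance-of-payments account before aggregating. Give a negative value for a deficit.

-148.3

Goods: -920.5 + 983.9 - 424.7 + 162.7 = -198.6
Services: -114.0 + 135.2 + 213.2 - 102.1 = 132.3
Primary income: 131.3 - 77.9 = 53.4
Secondary income: -56.6 - 78.8 = -135.4
Current account = (-198.6) + 132.3 + 53.4 + (-135.4) = -148.3
(Excluded from the current account — financial account: foreign purchases of equities on the domestic stock exchange 418.2, borrowing by resident firms from foreign banks 241.2, increase in resident deposits held at foreign banks 159.9.)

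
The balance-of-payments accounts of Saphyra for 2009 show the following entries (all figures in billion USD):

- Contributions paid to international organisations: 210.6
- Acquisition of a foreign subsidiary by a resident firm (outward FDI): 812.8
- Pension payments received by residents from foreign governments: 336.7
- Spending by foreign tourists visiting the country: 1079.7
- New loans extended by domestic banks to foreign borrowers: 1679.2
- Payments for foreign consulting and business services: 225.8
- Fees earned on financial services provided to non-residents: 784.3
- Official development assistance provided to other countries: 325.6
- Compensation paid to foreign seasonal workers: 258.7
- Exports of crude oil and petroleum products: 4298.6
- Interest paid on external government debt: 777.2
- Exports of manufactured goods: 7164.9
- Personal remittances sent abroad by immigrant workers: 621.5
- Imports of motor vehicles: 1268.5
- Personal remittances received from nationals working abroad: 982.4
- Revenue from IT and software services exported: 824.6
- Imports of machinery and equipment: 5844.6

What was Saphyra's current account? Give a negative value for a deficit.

Goods: 7164.9 - 1268.5 - 5844.6 + 4298.6 = 4350.4
Services: 784.3 + 1079.7 - 225.8 + 824.6 = 2462.8
Primary income: -258.7 - 777.2 = -1035.9
Secondary income: 982.4 + 336.7 - 621.5 - 210.6 - 325.6 = 161.4
Current account = 4350.4 + 2462.8 + (-1035.9) + 161.4 = 5938.7
(Excluded from the current account — financial account: acquisition of a foreign subsidiary by a resident firm (outward FDI) 812.8, new loans extended by domestic banks to foreign borrowers 1679.2.)

5938.7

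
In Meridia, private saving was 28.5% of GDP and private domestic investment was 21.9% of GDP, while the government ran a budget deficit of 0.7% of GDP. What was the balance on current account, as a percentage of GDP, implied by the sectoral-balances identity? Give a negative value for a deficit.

5.9

By the sectoral-balances identity, CA = (S_private - I) + (T - G).
Private balance = 28.5 - 21.9 = 6.6
Government balance (T - G) = -0.7
CA = 6.6 + (-0.7) = 5.9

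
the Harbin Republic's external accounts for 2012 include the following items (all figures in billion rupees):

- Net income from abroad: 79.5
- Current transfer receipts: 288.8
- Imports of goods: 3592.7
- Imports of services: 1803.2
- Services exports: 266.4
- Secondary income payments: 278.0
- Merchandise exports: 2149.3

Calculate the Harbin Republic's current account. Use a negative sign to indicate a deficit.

Goods balance = 2149.3 - 3592.7 = -1443.4
Services balance = 266.4 - 1803.2 = -1536.8
Trade balance (goods + services) = -1443.4 + (-1536.8) = -2980.2
Net primary income = 79.5
Net secondary income = 288.8 - 278.0 = 10.8
Current account = -2980.2 + 79.5 + 10.8 = -2889.9

-2889.9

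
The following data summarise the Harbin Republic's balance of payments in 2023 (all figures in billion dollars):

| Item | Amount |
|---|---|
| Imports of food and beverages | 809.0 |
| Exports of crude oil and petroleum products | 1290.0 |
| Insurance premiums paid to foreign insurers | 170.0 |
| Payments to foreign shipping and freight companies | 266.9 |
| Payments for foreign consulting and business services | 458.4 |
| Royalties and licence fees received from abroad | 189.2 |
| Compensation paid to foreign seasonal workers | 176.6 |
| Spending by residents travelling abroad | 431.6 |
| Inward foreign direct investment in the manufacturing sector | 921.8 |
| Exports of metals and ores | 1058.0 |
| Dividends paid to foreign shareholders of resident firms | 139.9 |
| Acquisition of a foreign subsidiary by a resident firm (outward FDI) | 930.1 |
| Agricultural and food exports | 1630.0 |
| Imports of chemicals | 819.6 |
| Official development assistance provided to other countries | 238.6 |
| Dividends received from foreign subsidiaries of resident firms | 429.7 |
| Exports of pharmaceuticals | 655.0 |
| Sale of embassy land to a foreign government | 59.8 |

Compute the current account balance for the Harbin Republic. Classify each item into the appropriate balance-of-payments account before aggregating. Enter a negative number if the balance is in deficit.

Goods: 1290.0 + 1630.0 - 809.0 - 819.6 + 1058.0 + 655.0 = 3004.4
Services: -458.4 - 431.6 + 189.2 - 170.0 - 266.9 = -1137.7
Primary income: -176.6 - 139.9 + 429.7 = 113.2
Secondary income: -238.6
Current account = 3004.4 + (-1137.7) + 113.2 + (-238.6) = 1741.3
(Excluded from the current account — financial account: inward foreign direct investment in the manufacturing sector 921.8, acquisition of a foreign subsidiary by a resident firm (outward FDI) 930.1; capital account: sale of embassy land to a foreign government 59.8.)

1741.3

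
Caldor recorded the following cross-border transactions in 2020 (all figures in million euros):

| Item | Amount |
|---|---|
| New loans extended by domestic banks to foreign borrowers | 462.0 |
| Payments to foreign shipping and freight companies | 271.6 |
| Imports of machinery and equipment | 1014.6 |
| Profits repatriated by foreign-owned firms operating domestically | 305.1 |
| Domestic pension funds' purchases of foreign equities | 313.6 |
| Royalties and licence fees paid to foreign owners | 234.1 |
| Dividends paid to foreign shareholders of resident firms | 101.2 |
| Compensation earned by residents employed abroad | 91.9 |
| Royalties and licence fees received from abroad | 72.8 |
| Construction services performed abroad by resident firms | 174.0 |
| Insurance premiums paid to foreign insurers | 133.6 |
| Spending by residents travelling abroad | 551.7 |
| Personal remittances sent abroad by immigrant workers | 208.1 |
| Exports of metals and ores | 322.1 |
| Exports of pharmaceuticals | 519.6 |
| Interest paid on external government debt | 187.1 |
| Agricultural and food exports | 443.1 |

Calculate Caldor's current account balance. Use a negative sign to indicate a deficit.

-1383.6

Goods: 519.6 - 1014.6 + 322.1 + 443.1 = 270.2
Services: 174.0 - 234.1 - 271.6 - 133.6 + 72.8 - 551.7 = -944.2
Primary income: -187.1 - 101.2 - 305.1 + 91.9 = -501.5
Secondary income: -208.1
Current account = 270.2 + (-944.2) + (-501.5) + (-208.1) = -1383.6
(Excluded from the current account — financial account: new loans extended by domestic banks to foreign borrowers 462.0, domestic pension funds' purchases of foreign equities 313.6.)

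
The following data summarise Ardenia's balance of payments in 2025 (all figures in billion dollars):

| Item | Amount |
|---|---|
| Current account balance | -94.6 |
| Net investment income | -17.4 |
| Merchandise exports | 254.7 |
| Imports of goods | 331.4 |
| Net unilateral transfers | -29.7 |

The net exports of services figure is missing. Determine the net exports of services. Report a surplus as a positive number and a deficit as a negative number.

Current account = goods balance + services balance + net primary income + net secondary income
Sum of the known components = -123.8
Net exports of services = CA - (known components) = -94.6 - (-123.8) = 29.2

29.2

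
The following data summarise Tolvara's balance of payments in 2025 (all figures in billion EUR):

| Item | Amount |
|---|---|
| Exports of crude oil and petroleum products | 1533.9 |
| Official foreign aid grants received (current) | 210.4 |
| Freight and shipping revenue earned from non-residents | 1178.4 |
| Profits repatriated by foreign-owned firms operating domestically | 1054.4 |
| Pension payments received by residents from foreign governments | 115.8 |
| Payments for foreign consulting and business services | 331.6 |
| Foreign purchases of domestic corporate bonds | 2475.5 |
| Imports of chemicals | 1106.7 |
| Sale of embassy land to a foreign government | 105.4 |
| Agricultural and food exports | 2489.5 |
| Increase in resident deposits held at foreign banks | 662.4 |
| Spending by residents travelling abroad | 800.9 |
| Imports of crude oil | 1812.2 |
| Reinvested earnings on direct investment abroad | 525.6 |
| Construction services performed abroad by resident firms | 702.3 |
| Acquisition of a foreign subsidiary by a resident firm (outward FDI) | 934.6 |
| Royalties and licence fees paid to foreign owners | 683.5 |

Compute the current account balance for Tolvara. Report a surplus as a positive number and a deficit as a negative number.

966.6

Goods: 2489.5 - 1106.7 - 1812.2 + 1533.9 = 1104.5
Services: 702.3 - 683.5 + 1178.4 - 331.6 - 800.9 = 64.7
Primary income: 525.6 - 1054.4 = -528.8
Secondary income: 115.8 + 210.4 = 326.2
Current account = 1104.5 + 64.7 + (-528.8) + 326.2 = 966.6
(Excluded from the current account — financial account: foreign purchases of domestic corporate bonds 2475.5, increase in resident deposits held at foreign banks 662.4, acquisition of a foreign subsidiary by a resident firm (outward FDI) 934.6; capital account: sale of embassy land to a foreign government 105.4.)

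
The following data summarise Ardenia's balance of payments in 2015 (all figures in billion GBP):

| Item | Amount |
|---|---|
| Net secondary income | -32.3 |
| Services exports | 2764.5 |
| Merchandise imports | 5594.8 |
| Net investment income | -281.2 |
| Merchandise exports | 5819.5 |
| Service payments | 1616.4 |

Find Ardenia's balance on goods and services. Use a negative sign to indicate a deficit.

Goods balance = 5819.5 - 5594.8 = 224.7
Services balance = 2764.5 - 1616.4 = 1148.1
Trade balance (goods + services) = 224.7 + 1148.1 = 1372.8

1372.8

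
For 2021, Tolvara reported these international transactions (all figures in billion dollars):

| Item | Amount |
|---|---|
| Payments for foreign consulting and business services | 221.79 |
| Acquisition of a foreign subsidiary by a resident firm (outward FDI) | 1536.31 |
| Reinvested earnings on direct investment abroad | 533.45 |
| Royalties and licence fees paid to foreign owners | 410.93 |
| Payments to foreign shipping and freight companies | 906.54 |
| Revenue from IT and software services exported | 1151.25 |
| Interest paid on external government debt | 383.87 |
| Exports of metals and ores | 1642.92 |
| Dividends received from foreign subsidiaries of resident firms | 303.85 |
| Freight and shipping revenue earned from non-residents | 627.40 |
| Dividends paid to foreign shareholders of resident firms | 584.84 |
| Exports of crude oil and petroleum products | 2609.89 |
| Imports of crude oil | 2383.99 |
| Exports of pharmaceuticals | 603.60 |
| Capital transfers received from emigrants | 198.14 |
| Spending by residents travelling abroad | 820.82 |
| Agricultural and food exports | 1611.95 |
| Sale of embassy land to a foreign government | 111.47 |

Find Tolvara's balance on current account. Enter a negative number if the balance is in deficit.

Goods: 2609.89 + 603.60 + 1611.95 + 1642.92 - 2383.99 = 4084.37
Services: -221.79 - 410.93 + 1151.25 - 906.54 - 820.82 + 627.40 = -581.43
Primary income: -584.84 - 383.87 + 533.45 + 303.85 = -131.41
Current account = 4084.37 + (-581.43) + (-131.41) = 3371.53
(Excluded from the current account — financial account: acquisition of a foreign subsidiary by a resident firm (outward FDI) 1536.31; capital account: capital transfers received from emigrants 198.14, sale of embassy land to a foreign government 111.47.)

3371.53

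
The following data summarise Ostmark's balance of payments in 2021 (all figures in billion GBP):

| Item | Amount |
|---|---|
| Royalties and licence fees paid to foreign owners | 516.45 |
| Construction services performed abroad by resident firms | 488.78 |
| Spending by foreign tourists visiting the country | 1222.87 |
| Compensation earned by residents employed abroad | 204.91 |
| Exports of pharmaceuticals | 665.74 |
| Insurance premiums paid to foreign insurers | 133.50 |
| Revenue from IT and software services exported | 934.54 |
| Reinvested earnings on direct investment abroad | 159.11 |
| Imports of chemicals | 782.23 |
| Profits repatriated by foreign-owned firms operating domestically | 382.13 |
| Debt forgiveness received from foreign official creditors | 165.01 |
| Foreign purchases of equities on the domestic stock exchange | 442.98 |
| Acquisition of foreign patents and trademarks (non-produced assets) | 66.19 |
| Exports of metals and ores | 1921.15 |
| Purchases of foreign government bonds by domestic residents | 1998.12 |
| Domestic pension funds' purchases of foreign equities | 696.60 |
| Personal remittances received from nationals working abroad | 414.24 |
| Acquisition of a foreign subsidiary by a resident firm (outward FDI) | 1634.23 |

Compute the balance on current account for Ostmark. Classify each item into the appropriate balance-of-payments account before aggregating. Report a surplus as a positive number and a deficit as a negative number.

Goods: 1921.15 + 665.74 - 782.23 = 1804.66
Services: -133.50 - 516.45 + 1222.87 + 934.54 + 488.78 = 1996.24
Primary income: -382.13 + 204.91 + 159.11 = -18.11
Secondary income: 414.24
Current account = 1804.66 + 1996.24 + (-18.11) + 414.24 = 4197.03
(Excluded from the current account — capital account: debt forgiveness received from foreign official creditors 165.01, acquisition of foreign patents and trademarks (non-produced assets) 66.19; financial account: foreign purchases of equities on the domestic stock exchange 442.98, purchases of foreign government bonds by domestic residents 1998.12, domestic pension funds' purchases of foreign equities 696.60, acquisition of a foreign subsidiary by a resident firm (outward FDI) 1634.23.)

4197.03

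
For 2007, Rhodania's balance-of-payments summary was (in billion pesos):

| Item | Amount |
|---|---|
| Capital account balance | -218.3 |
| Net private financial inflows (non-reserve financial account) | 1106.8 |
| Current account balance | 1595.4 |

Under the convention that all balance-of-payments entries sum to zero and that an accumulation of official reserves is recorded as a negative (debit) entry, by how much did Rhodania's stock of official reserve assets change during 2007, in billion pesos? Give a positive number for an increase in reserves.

Official reserve transactions balance = -(1595.4 + (-218.3) + 1106.8) = -2483.9
An accumulation of reserves is recorded as a debit (negative entry), so the change in the stock of reserves is the negative of that balance.
Change in official reserves = -(-2483.9) = 2483.9

2483.9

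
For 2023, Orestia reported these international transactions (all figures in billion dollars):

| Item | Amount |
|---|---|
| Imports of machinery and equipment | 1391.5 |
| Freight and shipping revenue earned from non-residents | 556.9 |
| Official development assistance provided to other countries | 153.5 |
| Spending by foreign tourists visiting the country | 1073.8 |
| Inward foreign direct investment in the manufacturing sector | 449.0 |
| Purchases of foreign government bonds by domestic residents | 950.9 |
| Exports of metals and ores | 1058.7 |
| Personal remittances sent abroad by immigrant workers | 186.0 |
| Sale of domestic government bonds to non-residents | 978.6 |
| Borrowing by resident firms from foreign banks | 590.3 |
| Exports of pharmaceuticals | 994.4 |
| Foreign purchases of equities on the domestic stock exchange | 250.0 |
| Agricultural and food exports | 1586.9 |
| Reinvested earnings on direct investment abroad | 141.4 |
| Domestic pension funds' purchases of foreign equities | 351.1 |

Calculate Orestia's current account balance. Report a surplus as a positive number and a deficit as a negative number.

Goods: 1058.7 + 994.4 - 1391.5 + 1586.9 = 2248.5
Services: 556.9 + 1073.8 = 1630.7
Primary income: 141.4
Secondary income: -186.0 - 153.5 = -339.5
Current account = 2248.5 + 1630.7 + 141.4 + (-339.5) = 3681.1
(Excluded from the current account — financial account: inward foreign direct investment in the manufacturing sector 449.0, purchases of foreign government bonds by domestic residents 950.9, sale of domestic government bonds to non-residents 978.6, borrowing by resident firms from foreign banks 590.3, foreign purchases of equities on the domestic stock exchange 250.0, domestic pension funds' purchases of foreign equities 351.1.)

3681.1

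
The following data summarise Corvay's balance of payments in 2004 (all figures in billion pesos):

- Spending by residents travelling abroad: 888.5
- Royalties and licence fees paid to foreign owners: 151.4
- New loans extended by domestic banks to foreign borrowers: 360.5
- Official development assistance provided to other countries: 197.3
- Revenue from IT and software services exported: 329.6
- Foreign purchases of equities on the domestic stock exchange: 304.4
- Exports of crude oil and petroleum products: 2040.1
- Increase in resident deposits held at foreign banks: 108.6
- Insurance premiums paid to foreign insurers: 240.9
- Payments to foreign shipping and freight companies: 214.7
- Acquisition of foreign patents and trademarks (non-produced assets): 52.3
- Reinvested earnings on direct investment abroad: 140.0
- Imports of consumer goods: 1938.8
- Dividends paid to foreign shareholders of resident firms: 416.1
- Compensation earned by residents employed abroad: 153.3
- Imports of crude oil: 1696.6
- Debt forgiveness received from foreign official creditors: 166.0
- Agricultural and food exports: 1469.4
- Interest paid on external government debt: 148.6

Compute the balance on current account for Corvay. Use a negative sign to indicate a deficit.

Goods: -1938.8 + 1469.4 - 1696.6 + 2040.1 = -125.9
Services: -888.5 - 151.4 - 240.9 - 214.7 + 329.6 = -1165.9
Primary income: -148.6 - 416.1 + 140.0 + 153.3 = -271.4
Secondary income: -197.3
Current account = (-125.9) + (-1165.9) + (-271.4) + (-197.3) = -1760.5
(Excluded from the current account — financial account: new loans extended by domestic banks to foreign borrowers 360.5, foreign purchases of equities on the domestic stock exchange 304.4, increase in resident deposits held at foreign banks 108.6; capital account: acquisition of foreign patents and trademarks (non-produced assets) 52.3, debt forgiveness received from foreign official creditors 166.0.)

-1760.5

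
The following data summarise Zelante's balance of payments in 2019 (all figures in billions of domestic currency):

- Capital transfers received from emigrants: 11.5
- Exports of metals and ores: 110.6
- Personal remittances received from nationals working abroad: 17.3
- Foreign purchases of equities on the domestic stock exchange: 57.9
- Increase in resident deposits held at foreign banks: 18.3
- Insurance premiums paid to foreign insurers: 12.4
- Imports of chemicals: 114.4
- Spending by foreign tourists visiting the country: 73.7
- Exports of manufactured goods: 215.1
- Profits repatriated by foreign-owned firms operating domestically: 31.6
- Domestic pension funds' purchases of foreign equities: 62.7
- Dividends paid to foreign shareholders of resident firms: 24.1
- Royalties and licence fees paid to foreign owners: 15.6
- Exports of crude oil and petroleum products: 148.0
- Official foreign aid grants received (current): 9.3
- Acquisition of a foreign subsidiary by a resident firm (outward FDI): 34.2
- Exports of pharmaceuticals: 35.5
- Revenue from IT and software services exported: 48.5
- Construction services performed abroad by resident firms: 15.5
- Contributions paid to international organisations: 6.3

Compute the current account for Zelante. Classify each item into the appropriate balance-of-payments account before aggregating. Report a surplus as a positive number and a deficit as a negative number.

469.1

Goods: 215.1 + 148.0 + 35.5 + 110.6 - 114.4 = 394.8
Services: 73.7 + 15.5 - 12.4 - 15.6 + 48.5 = 109.7
Primary income: -24.1 - 31.6 = -55.7
Secondary income: 17.3 - 6.3 + 9.3 = 20.3
Current account = 394.8 + 109.7 + (-55.7) + 20.3 = 469.1
(Excluded from the current account — capital account: capital transfers received from emigrants 11.5; financial account: foreign purchases of equities on the domestic stock exchange 57.9, increase in resident deposits held at foreign banks 18.3, domestic pension funds' purchases of foreign equities 62.7, acquisition of a foreign subsidiary by a resident firm (outward FDI) 34.2.)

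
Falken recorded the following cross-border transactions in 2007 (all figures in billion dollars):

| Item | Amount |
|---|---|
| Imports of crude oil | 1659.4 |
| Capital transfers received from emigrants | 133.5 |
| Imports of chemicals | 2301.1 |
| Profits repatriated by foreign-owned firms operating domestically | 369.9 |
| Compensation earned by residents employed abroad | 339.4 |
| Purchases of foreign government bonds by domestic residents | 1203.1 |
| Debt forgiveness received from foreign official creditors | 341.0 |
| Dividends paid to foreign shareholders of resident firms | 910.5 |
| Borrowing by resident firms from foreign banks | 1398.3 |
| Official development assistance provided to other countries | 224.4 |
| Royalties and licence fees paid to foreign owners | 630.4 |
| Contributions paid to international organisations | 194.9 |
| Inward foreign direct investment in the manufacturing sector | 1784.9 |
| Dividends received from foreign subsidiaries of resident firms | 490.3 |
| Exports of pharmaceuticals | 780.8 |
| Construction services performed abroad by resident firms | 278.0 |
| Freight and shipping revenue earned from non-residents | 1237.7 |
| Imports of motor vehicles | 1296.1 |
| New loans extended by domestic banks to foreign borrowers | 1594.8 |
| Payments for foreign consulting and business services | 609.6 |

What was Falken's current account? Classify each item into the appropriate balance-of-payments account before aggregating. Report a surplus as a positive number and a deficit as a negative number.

-5070.1

Goods: -1659.4 - 2301.1 + 780.8 - 1296.1 = -4475.8
Services: 1237.7 - 609.6 - 630.4 + 278.0 = 275.7
Primary income: 339.4 - 369.9 + 490.3 - 910.5 = -450.7
Secondary income: -224.4 - 194.9 = -419.3
Current account = (-4475.8) + 275.7 + (-450.7) + (-419.3) = -5070.1
(Excluded from the current account — capital account: capital transfers received from emigrants 133.5, debt forgiveness received from foreign official creditors 341.0; financial account: purchases of foreign government bonds by domestic residents 1203.1, borrowing by resident firms from foreign banks 1398.3, inward foreign direct investment in the manufacturing sector 1784.9, new loans extended by domestic banks to foreign borrowers 1594.8.)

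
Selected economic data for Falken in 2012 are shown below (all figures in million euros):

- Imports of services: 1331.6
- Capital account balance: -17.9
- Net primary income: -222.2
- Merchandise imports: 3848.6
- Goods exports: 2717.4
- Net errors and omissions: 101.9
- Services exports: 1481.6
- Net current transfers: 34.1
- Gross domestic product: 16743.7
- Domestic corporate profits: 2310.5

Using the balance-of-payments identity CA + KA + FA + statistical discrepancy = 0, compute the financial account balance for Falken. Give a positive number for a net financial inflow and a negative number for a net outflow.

Goods balance = 2717.4 - 3848.6 = -1131.2
Services balance = 1481.6 - 1331.6 = 150.0
Trade balance (goods + services) = -1131.2 + 150.0 = -981.2
Net primary income = -222.2
Net secondary income = 34.1
Current account = -981.2 + (-222.2) + 34.1 = -1169.3
Financial account = -(-1169.3 + (-17.9) + 101.9) = 1085.3

1085.3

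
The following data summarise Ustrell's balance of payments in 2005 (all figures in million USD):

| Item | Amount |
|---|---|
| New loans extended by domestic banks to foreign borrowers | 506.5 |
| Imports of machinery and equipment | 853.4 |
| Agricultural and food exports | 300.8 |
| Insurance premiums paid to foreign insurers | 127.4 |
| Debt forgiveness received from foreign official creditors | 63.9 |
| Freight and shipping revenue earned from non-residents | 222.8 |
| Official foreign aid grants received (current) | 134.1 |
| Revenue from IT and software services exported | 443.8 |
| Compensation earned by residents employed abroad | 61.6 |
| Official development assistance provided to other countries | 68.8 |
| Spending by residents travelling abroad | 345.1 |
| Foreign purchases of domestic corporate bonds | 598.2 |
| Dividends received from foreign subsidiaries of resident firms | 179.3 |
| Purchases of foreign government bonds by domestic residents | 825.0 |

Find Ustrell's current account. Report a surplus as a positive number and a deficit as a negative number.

-52.3

Goods: 300.8 - 853.4 = -552.6
Services: -127.4 + 443.8 + 222.8 - 345.1 = 194.1
Primary income: 61.6 + 179.3 = 240.9
Secondary income: 134.1 - 68.8 = 65.3
Current account = (-552.6) + 194.1 + 240.9 + 65.3 = -52.3
(Excluded from the current account — financial account: new loans extended by domestic banks to foreign borrowers 506.5, foreign purchases of domestic corporate bonds 598.2, purchases of foreign government bonds by domestic residents 825.0; capital account: debt forgiveness received from foreign official creditors 63.9.)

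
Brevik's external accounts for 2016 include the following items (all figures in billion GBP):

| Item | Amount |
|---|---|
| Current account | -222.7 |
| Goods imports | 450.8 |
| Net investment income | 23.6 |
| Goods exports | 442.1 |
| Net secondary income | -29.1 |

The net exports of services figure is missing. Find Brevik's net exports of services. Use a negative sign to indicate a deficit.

-208.5

Current account = goods balance + services balance + net primary income + net secondary income
Sum of the known components = -14.2
Net exports of services = CA - (known components) = -222.7 - (-14.2) = -208.5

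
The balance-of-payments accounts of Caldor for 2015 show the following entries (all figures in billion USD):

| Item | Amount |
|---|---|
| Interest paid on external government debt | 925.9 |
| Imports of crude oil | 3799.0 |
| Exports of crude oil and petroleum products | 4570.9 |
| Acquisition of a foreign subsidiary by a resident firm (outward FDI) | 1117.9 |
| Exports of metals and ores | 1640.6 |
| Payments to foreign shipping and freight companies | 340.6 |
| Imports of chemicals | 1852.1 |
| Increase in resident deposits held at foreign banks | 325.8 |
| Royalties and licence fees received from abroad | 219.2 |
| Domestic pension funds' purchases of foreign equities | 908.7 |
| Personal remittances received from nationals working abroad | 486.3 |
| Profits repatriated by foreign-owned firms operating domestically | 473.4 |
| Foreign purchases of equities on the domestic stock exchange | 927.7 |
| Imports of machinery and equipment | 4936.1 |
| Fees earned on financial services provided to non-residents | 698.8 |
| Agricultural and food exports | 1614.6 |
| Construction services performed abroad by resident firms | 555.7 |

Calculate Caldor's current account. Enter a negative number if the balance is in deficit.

Goods: 4570.9 + 1614.6 - 1852.1 - 3799.0 - 4936.1 + 1640.6 = -2761.1
Services: 698.8 + 219.2 + 555.7 - 340.6 = 1133.1
Primary income: -473.4 - 925.9 = -1399.3
Secondary income: 486.3
Current account = (-2761.1) + 1133.1 + (-1399.3) + 486.3 = -2541.0
(Excluded from the current account — financial account: acquisition of a foreign subsidiary by a resident firm (outward FDI) 1117.9, increase in resident deposits held at foreign banks 325.8, domestic pension funds' purchases of foreign equities 908.7, foreign purchases of equities on the domestic stock exchange 927.7.)

-2541.0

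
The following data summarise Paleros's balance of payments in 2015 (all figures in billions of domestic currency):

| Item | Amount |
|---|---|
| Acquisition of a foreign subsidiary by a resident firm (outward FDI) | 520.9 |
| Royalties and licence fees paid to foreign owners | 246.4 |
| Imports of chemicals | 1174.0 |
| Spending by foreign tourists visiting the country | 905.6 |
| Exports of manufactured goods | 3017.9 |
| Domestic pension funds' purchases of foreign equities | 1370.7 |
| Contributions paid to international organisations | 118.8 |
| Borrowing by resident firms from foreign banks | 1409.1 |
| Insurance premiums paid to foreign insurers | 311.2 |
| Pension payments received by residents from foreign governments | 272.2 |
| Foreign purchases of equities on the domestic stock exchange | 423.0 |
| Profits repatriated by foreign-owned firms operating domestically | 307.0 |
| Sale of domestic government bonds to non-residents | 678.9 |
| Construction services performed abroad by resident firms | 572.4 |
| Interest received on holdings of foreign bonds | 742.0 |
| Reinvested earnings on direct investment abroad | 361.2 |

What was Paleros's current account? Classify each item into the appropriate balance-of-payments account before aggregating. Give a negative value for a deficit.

3713.9

Goods: -1174.0 + 3017.9 = 1843.9
Services: -311.2 + 905.6 - 246.4 + 572.4 = 920.4
Primary income: 361.2 - 307.0 + 742.0 = 796.2
Secondary income: 272.2 - 118.8 = 153.4
Current account = 1843.9 + 920.4 + 796.2 + 153.4 = 3713.9
(Excluded from the current account — financial account: acquisition of a foreign subsidiary by a resident firm (outward FDI) 520.9, domestic pension funds' purchases of foreign equities 1370.7, borrowing by resident firms from foreign banks 1409.1, foreign purchases of equities on the domestic stock exchange 423.0, sale of domestic government bonds to non-residents 678.9.)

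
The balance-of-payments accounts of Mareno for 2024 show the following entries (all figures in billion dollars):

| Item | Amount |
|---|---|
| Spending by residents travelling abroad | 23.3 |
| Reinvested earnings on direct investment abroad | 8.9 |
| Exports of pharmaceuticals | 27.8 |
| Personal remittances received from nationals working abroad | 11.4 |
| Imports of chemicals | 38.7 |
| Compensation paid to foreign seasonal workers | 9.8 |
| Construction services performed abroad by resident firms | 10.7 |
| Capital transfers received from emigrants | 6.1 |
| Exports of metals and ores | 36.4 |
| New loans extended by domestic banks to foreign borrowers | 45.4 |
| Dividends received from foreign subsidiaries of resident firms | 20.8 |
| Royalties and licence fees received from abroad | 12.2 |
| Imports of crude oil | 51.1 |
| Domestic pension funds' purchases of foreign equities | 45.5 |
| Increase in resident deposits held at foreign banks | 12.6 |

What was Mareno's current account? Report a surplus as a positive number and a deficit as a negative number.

5.3

Goods: -51.1 + 27.8 - 38.7 + 36.4 = -25.6
Services: -23.3 + 10.7 + 12.2 = -0.4
Primary income: -9.8 + 20.8 + 8.9 = 19.9
Secondary income: 11.4
Current account = (-25.6) + (-0.4) + 19.9 + 11.4 = 5.3
(Excluded from the current account — capital account: capital transfers received from emigrants 6.1; financial account: new loans extended by domestic banks to foreign borrowers 45.4, domestic pension funds' purchases of foreign equities 45.5, increase in resident deposits held at foreign banks 12.6.)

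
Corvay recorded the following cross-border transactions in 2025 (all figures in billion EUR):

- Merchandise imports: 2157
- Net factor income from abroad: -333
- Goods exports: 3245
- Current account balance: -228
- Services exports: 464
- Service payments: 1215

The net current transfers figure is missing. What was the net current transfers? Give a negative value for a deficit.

Current account = goods balance + services balance + net primary income + net secondary income
Sum of the known components = 4
Net current transfers = CA - (known components) = -228 - 4 = -232

-232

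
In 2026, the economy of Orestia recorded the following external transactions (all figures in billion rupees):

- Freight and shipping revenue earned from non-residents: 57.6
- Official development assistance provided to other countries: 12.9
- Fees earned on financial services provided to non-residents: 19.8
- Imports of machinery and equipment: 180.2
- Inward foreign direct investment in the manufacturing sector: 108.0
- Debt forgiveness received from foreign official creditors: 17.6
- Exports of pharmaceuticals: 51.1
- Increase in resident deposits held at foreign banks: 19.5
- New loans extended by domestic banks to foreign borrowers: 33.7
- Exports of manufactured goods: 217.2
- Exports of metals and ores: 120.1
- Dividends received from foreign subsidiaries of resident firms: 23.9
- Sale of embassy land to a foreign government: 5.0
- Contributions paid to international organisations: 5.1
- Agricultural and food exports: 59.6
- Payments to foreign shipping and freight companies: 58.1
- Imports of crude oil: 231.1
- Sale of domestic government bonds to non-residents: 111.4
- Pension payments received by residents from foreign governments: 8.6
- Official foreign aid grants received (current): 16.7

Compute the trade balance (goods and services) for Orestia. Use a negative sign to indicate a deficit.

Goods: -231.1 + 217.2 + 59.6 + 120.1 + 51.1 - 180.2 = 36.7
Services: 57.6 - 58.1 + 19.8 = 19.3
Trade balance = 36.7 + 19.3 = 56.0
(Excluded from the trade balance — secondary income: official development assistance provided to other countries 12.9, contributions paid to international organisations 5.1, pension payments received by residents from foreign governments 8.6, official foreign aid grants received (current) 16.7; financial account: inward foreign direct investment in the manufacturing sector 108.0, increase in resident deposits held at foreign banks 19.5, new loans extended by domestic banks to foreign borrowers 33.7, sale of domestic government bonds to non-residents 111.4; capital account: debt forgiveness received from foreign official creditors 17.6, sale of embassy land to a foreign government 5.0; primary income: dividends received from foreign subsidiaries of resident firms 23.9.)

56.0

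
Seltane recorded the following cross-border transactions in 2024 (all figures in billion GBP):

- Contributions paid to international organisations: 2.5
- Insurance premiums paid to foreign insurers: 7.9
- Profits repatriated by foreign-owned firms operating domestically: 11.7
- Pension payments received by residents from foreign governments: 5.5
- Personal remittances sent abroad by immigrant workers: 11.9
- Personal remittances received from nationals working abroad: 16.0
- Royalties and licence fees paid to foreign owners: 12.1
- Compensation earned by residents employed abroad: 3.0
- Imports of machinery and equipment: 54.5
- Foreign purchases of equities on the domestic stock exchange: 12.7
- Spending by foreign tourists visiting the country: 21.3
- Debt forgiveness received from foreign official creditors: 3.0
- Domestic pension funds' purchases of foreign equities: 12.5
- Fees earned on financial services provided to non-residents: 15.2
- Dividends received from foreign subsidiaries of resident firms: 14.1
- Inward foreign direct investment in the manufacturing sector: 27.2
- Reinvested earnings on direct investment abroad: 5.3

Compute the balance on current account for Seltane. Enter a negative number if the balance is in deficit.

Goods: -54.5
Services: -7.9 + 21.3 + 15.2 - 12.1 = 16.5
Primary income: -11.7 + 5.3 + 3.0 + 14.1 = 10.7
Secondary income: 16.0 - 11.9 - 2.5 + 5.5 = 7.1
Current account = (-54.5) + 16.5 + 10.7 + 7.1 = -20.2
(Excluded from the current account — financial account: foreign purchases of equities on the domestic stock exchange 12.7, domestic pension funds' purchases of foreign equities 12.5, inward foreign direct investment in the manufacturing sector 27.2; capital account: debt forgiveness received from foreign official creditors 3.0.)

-20.2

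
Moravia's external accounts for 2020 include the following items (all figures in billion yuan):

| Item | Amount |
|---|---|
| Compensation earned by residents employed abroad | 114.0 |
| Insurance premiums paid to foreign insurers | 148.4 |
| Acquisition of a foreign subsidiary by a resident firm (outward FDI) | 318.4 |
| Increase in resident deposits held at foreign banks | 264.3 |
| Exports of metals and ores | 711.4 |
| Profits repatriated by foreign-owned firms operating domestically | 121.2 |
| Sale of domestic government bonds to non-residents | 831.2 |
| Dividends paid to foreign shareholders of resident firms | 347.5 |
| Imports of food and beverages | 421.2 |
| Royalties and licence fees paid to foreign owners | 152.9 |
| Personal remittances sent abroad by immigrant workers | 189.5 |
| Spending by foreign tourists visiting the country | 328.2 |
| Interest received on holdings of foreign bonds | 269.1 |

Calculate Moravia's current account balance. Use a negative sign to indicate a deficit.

42.0

Goods: 711.4 - 421.2 = 290.2
Services: -152.9 - 148.4 + 328.2 = 26.9
Primary income: -121.2 + 114.0 + 269.1 - 347.5 = -85.6
Secondary income: -189.5
Current account = 290.2 + 26.9 + (-85.6) + (-189.5) = 42.0
(Excluded from the current account — financial account: acquisition of a foreign subsidiary by a resident firm (outward FDI) 318.4, increase in resident deposits held at foreign banks 264.3, sale of domestic government bonds to non-residents 831.2.)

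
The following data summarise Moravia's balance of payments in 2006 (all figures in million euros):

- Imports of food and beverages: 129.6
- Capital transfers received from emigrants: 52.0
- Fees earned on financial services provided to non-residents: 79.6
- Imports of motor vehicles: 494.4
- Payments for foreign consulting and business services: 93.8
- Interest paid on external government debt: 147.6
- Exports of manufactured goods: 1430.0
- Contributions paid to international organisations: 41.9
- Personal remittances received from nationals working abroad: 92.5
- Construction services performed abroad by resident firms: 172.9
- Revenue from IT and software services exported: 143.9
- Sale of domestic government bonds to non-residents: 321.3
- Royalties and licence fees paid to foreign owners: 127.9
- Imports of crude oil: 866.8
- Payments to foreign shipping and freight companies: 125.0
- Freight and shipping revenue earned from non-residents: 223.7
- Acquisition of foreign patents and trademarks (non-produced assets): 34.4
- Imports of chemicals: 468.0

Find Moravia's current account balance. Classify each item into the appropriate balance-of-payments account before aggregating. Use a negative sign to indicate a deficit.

Goods: -866.8 + 1430.0 - 494.4 - 468.0 - 129.6 = -528.8
Services: 79.6 + 172.9 + 223.7 - 127.9 + 143.9 - 125.0 - 93.8 = 273.4
Primary income: -147.6
Secondary income: 92.5 - 41.9 = 50.6
Current account = (-528.8) + 273.4 + (-147.6) + 50.6 = -352.4
(Excluded from the current account — capital account: capital transfers received from emigrants 52.0, acquisition of foreign patents and trademarks (non-produced assets) 34.4; financial account: sale of domestic government bonds to non-residents 321.3.)

-352.4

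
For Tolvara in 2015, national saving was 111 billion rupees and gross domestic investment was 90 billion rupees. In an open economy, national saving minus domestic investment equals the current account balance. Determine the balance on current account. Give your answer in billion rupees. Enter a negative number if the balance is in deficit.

21

CA = S - I = 111 - 90 = 21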